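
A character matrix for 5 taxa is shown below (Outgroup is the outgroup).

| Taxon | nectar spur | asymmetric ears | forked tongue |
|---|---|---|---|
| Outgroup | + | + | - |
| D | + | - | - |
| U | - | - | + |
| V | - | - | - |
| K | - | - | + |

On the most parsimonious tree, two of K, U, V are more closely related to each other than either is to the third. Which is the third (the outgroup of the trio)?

Character polarity is set by the outgroup: the derived state is whichever differs from the outgroup's state, so for nectar spur, asymmetric ears the derived state is '-', and for the remaining characters it is '+'.
nectar spur: derived state '-' in K, U, and V only — synapomorphy for {K, U, V}.
asymmetric ears (derived state '-') is shared by all ingroup taxa — unites the whole ingroup.
forked tongue (derived state '+') is shared by K and U — a synapomorphy uniting that clade.
Most parsimonious ingroup topology: (D,((U,K),V)).
U and K share a more recent common ancestor with each other than either does with V, so V is the least closely related of the three.

V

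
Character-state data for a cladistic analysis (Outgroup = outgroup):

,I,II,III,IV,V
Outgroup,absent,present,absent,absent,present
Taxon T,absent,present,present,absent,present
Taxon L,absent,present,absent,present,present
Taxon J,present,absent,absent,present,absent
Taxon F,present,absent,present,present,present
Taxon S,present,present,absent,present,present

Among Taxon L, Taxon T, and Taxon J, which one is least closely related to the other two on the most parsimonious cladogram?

Character polarity is set by the outgroup: the derived state is whichever differs from the outgroup's state, so for II, V the derived state is 'absent', and for the remaining characters it is 'present'.
I (derived state 'present') is shared by Taxon F, Taxon J, and Taxon S — a synapomorphy uniting that clade.
II: derived state 'absent' in Taxon F and Taxon J only — synapomorphy for {Taxon F, Taxon J}.
III (state 'present') occurs in Taxon F and Taxon T but conflicts with the nesting implied by the other characters — most parsimoniously interpreted as homoplasy.
Only Taxon F, Taxon J, Taxon L, and Taxon S show the derived state 'present' for IV, supporting them as a clade.
V: derived state 'absent' in Taxon J only — an autapomorphy, so it tells us nothing about relationships among taxa.
Most parsimonious ingroup topology: (Taxon T,(Taxon L,((Taxon J,Taxon F),Taxon S))).
Taxon L and Taxon J share a more recent common ancestor with each other than either does with Taxon T, so Taxon T is the least closely related of the three.

Taxon T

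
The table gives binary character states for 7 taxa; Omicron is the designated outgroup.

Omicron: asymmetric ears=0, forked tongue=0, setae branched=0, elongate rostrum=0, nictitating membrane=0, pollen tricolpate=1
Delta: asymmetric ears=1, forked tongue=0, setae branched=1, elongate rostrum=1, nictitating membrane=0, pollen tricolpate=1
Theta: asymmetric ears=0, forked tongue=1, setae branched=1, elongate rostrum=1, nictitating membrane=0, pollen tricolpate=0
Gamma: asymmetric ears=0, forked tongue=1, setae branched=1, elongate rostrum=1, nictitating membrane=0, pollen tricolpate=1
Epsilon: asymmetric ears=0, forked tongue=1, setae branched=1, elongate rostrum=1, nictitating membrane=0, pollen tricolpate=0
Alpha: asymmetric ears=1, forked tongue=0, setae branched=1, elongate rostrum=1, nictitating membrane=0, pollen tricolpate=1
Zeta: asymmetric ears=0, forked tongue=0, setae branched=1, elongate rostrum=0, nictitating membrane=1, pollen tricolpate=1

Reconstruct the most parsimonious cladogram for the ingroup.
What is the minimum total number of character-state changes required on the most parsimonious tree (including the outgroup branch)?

Character polarity is set by the outgroup: the derived state is whichever differs from the outgroup's state, so for pollen tricolpate the derived state is '0', and for the remaining characters it is '1'.
Only Alpha and Delta show the derived state '1' for asymmetric ears, supporting them as a clade.
forked tongue: derived state '1' in Epsilon, Gamma, and Theta only — synapomorphy for {Epsilon, Gamma, Theta}.
All ingroup taxa share the derived state '1' for setae branched; it defines the ingroup but does not resolve relationships within it.
elongate rostrum: derived state '1' in Alpha, Delta, Epsilon, Gamma, and Theta only — synapomorphy for {Alpha, Delta, Epsilon, Gamma, Theta}.
nictitating membrane (derived state '1') is unique to Zeta (autapomorphy; uninformative for grouping).
pollen tricolpate: derived state '0' in Epsilon and Theta only — synapomorphy for {Epsilon, Theta}.
Most parsimonious ingroup topology: (((Delta,Alpha),((Theta,Epsilon),Gamma)),Zeta).
Changes per character on this tree: asymmetric ears: 1; forked tongue: 1; setae branched: 1; elongate rostrum: 1; nictitating membrane: 1; pollen tricolpate: 1.
Total = 6.

6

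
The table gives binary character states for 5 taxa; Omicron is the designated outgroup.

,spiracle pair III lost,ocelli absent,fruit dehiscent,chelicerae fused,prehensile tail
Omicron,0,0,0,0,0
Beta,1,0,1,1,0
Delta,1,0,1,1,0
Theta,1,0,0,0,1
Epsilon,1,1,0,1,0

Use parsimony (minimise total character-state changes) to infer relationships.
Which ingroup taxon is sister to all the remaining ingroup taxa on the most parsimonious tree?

Theta

The outgroup has state '0' for every character, so '1' is the derived state throughout.
All ingroup taxa share the derived state '1' for spiracle pair III lost; it defines the ingroup but does not resolve relationships within it.
ocelli absent (derived state '1') is unique to Epsilon (autapomorphy; uninformative for grouping).
fruit dehiscent (derived state '1') is shared by Beta and Delta — a synapomorphy uniting that clade.
chelicerae fused: derived state '1' in Beta, Delta, and Epsilon only — synapomorphy for {Beta, Delta, Epsilon}.
prehensile tail: derived state '1' in Theta only — an autapomorphy, so it tells us nothing about relationships among taxa.
Most parsimonious ingroup topology: (((Beta,Delta),Epsilon),Theta).
Theta is sister to the clade containing all other ingroup taxa, so it is the earliest-diverging (most basal) ingroup lineage.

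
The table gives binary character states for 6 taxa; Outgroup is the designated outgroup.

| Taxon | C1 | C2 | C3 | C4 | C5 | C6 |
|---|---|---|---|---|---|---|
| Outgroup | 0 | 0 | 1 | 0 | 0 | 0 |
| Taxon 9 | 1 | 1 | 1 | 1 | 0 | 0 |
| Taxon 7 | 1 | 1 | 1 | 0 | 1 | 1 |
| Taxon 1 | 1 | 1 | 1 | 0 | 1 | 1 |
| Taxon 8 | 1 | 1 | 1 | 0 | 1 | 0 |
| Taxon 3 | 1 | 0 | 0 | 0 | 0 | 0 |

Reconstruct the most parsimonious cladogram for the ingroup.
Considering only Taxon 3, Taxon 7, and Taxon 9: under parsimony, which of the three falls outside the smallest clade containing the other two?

Character polarity is set by the outgroup: the derived state is whichever differs from the outgroup's state, so for C3 the derived state is '0', and for the remaining characters it is '1'.
C1 (derived state '1') is shared by all ingroup taxa — unites the whole ingroup.
C2: derived state '1' in Taxon 1, Taxon 7, Taxon 8, and Taxon 9 only — synapomorphy for {Taxon 1, Taxon 7, Taxon 8, Taxon 9}.
C3: derived state '0' in Taxon 3 only — an autapomorphy, so it tells us nothing about relationships among taxa.
C4 (derived state '1') is unique to Taxon 9 (autapomorphy; uninformative for grouping).
C5: derived state '1' in Taxon 1, Taxon 7, and Taxon 8 only — synapomorphy for {Taxon 1, Taxon 7, Taxon 8}.
C6: derived state '1' in Taxon 1 and Taxon 7 only — synapomorphy for {Taxon 1, Taxon 7}.
Most parsimonious ingroup topology: ((Taxon 9,((Taxon 7,Taxon 1),Taxon 8)),Taxon 3).
Taxon 7 and Taxon 9 share a more recent common ancestor with each other than either does with Taxon 3, so Taxon 3 is the least closely related of the three.

Taxon 3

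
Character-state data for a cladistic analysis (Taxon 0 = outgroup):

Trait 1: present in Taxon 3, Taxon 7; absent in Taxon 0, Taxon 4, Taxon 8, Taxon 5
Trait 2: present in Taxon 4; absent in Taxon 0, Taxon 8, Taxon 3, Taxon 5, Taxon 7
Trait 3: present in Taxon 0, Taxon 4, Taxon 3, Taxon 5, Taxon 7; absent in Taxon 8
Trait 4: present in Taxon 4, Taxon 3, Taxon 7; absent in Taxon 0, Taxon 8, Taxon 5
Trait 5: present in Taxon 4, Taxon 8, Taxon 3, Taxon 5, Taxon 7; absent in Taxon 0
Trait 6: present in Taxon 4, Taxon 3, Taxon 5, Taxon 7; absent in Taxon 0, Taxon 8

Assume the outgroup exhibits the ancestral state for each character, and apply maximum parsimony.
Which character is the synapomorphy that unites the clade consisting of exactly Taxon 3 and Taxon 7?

Trait 1

Character polarity is set by the outgroup: the derived state is whichever differs from the outgroup's state, so for Trait 3 the derived state is 'absent', and for the remaining characters it is 'present'.
Trait 1 (derived state 'present') is shared by Taxon 3 and Taxon 7 — a synapomorphy uniting that clade.
Trait 2 (derived state 'present') is unique to Taxon 4 (autapomorphy; uninformative for grouping).
Trait 3 (derived state 'absent') is unique to Taxon 8 (autapomorphy; uninformative for grouping).
Trait 4: derived state 'present' in Taxon 3, Taxon 4, and Taxon 7 only — synapomorphy for {Taxon 3, Taxon 4, Taxon 7}.
All ingroup taxa share the derived state 'present' for Trait 5; it defines the ingroup but does not resolve relationships within it.
Trait 6 (derived state 'present') is shared by Taxon 3, Taxon 4, Taxon 5, and Taxon 7 — a synapomorphy uniting that clade.
Most parsimonious ingroup topology: (((Taxon 4,(Taxon 3,Taxon 7)),Taxon 5),Taxon 8).
The clade {Taxon 3, Taxon 7} is supported by Trait 1: its derived state 'present' occurs in exactly those taxa and in no other taxon (including the outgroup).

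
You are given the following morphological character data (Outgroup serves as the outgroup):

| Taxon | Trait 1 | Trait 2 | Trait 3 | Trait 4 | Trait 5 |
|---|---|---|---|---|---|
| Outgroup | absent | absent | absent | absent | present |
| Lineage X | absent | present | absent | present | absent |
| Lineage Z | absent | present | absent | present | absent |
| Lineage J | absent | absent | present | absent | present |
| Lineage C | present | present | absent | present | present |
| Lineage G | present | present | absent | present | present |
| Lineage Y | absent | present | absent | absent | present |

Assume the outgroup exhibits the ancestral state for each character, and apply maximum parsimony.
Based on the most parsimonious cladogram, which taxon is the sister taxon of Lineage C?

Lineage G

Character polarity is set by the outgroup: the derived state is whichever differs from the outgroup's state, so for Trait 5 the derived state is 'absent', and for the remaining characters it is 'present'.
Trait 1: derived state 'present' in Lineage C and Lineage G only — synapomorphy for {Lineage C, Lineage G}.
Trait 2 (derived state 'present') is shared by Lineage C, Lineage G, Lineage X, Lineage Y, and Lineage Z — a synapomorphy uniting that clade.
Trait 3: derived state 'present' in Lineage J only — an autapomorphy, so it tells us nothing about relationships among taxa.
Trait 4: derived state 'present' in Lineage C, Lineage G, Lineage X, and Lineage Z only — synapomorphy for {Lineage C, Lineage G, Lineage X, Lineage Z}.
Trait 5: derived state 'absent' in Lineage X and Lineage Z only — synapomorphy for {Lineage X, Lineage Z}.
Most parsimonious ingroup topology: ((((Lineage X,Lineage Z),(Lineage C,Lineage G)),Lineage Y),Lineage J).
Lineage C and Lineage G form a cherry on this tree, so they are sister taxa.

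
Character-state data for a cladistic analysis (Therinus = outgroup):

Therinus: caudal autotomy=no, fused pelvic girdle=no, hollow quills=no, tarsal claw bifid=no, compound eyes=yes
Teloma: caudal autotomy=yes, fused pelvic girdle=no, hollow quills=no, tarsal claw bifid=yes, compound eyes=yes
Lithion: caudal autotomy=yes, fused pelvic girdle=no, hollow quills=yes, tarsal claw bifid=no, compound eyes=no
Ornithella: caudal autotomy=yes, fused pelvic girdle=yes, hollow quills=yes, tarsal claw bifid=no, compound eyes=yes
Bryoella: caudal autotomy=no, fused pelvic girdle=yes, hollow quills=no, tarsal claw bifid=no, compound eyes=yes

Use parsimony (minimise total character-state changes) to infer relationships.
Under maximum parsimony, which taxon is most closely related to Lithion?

Ornithella

Character polarity is set by the outgroup: the derived state is whichever differs from the outgroup's state, so for compound eyes the derived state is 'no', and for the remaining characters it is 'yes'.
caudal autotomy: derived state 'yes' in Lithion, Ornithella, and Teloma only — synapomorphy for {Lithion, Ornithella, Teloma}.
fused pelvic girdle (state 'yes') occurs in Bryoella and Ornithella but conflicts with the nesting implied by the other characters — most parsimoniously interpreted as homoplasy.
hollow quills: derived state 'yes' in Lithion and Ornithella only — synapomorphy for {Lithion, Ornithella}.
tarsal claw bifid (derived state 'yes') is unique to Teloma (autapomorphy; uninformative for grouping).
compound eyes: derived state 'no' in Lithion only — an autapomorphy, so it tells us nothing about relationships among taxa.
Most parsimonious ingroup topology: ((Teloma,(Lithion,Ornithella)),Bryoella).
Lithion and Ornithella form a cherry on this tree, so they are sister taxa.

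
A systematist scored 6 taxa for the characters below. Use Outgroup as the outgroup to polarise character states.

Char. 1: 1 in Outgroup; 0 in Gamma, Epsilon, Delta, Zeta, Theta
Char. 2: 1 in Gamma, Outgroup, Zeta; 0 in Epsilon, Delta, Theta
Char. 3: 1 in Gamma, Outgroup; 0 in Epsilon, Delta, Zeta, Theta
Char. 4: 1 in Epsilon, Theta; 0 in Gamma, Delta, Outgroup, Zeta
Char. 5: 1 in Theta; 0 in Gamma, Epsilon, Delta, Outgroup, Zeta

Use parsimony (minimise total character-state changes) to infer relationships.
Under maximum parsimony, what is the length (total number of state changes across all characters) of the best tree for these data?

5

Character polarity is set by the outgroup: the derived state is whichever differs from the outgroup's state, so for Char. 1, Char. 2, Char. 3 the derived state is '0', and for the remaining characters it is '1'.
All ingroup taxa share the derived state '0' for Char. 1; it defines the ingroup but does not resolve relationships within it.
Char. 2: derived state '0' in Delta, Epsilon, and Theta only — synapomorphy for {Delta, Epsilon, Theta}.
Char. 3: derived state '0' in Delta, Epsilon, Theta, and Zeta only — synapomorphy for {Delta, Epsilon, Theta, Zeta}.
Char. 4 (derived state '1') is shared by Epsilon and Theta — a synapomorphy uniting that clade.
Char. 5: derived state '1' in Theta only — an autapomorphy, so it tells us nothing about relationships among taxa.
Most parsimonious ingroup topology: ((((Epsilon,Theta),Delta),Zeta),Gamma).
Changes per character on this tree: Char. 1: 1; Char. 2: 1; Char. 3: 1; Char. 4: 1; Char. 5: 1.
Total = 5.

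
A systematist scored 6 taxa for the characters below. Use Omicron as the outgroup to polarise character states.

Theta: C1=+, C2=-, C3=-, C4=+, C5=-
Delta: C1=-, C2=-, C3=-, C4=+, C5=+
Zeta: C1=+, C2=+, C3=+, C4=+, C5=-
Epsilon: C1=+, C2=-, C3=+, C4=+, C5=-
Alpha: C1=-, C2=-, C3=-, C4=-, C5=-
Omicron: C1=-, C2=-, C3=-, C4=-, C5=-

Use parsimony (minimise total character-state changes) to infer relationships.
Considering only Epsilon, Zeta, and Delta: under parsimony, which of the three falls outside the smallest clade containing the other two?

Delta

The outgroup has state '-' for every character, so '+' is the derived state throughout.
Only Epsilon, Theta, and Zeta show the derived state '+' for C1, supporting them as a clade.
C2: derived state '+' in Zeta only — an autapomorphy, so it tells us nothing about relationships among taxa.
C3: derived state '+' in Epsilon and Zeta only — synapomorphy for {Epsilon, Zeta}.
Only Delta, Epsilon, Theta, and Zeta show the derived state '+' for C4, supporting them as a clade.
C5 (derived state '+') is unique to Delta (autapomorphy; uninformative for grouping).
Most parsimonious ingroup topology: ((Delta,((Epsilon,Zeta),Theta)),Alpha).
Zeta and Epsilon share a more recent common ancestor with each other than either does with Delta, so Delta is the least closely related of the three.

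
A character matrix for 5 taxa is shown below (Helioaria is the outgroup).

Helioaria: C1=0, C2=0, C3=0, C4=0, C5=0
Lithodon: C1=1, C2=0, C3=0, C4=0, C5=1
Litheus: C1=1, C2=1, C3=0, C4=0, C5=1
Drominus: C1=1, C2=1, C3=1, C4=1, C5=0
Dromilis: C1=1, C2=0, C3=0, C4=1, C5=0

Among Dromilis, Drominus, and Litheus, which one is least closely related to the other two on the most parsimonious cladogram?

Litheus

The outgroup has state '0' for every character, so '1' is the derived state throughout.
C1 (derived state '1') is shared by all ingroup taxa — unites the whole ingroup.
C2 (state '1') occurs in Drominus and Litheus but conflicts with the nesting implied by the other characters — most parsimoniously interpreted as homoplasy.
C3 (derived state '1') is unique to Drominus (autapomorphy; uninformative for grouping).
C4 (derived state '1') is shared by Dromilis and Drominus — a synapomorphy uniting that clade.
Only Litheus and Lithodon show the derived state '1' for C5, supporting them as a clade.
Most parsimonious ingroup topology: ((Lithodon,Litheus),(Drominus,Dromilis)).
Drominus and Dromilis share a more recent common ancestor with each other than either does with Litheus, so Litheus is the least closely related of the three.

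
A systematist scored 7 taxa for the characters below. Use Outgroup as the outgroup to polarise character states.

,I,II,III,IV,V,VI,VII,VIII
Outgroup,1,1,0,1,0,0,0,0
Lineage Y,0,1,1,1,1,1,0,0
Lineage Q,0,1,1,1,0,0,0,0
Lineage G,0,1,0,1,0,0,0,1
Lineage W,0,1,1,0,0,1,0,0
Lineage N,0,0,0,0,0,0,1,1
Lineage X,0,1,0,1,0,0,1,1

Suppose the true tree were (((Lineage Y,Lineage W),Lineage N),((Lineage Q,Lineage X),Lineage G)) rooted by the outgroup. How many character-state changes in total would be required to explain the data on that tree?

13

Map each character onto (((Lineage Y,Lineage W),Lineage N),((Lineage Q,Lineage X),Lineage G)) (rooted by Outgroup) and count the minimum state changes it requires (Fitch parsimony):
I: 1; II: 1; III: 2; IV: 2; V: 1; VI: 1; VII: 2; VIII: 3.
Total tree length = 13.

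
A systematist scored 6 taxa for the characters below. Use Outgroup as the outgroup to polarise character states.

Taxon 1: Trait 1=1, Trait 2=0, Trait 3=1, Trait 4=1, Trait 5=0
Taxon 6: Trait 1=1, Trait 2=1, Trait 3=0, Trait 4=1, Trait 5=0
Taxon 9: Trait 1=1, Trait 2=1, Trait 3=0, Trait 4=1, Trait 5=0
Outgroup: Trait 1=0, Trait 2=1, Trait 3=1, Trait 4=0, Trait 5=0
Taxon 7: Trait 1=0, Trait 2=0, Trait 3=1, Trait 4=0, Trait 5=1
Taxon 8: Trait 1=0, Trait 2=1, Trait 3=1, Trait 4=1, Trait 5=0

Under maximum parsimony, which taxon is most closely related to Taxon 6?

Taxon 9

Character polarity is set by the outgroup: the derived state is whichever differs from the outgroup's state, so for Trait 2, Trait 3 the derived state is '0', and for the remaining characters it is '1'.
Only Taxon 1, Taxon 6, and Taxon 9 show the derived state '1' for Trait 1, supporting them as a clade.
Trait 2 (state '0') occurs in Taxon 1 and Taxon 7 but conflicts with the nesting implied by the other characters — most parsimoniously interpreted as homoplasy.
Only Taxon 6 and Taxon 9 show the derived state '0' for Trait 3, supporting them as a clade.
Only Taxon 1, Taxon 6, Taxon 8, and Taxon 9 show the derived state '1' for Trait 4, supporting them as a clade.
Trait 5: derived state '1' in Taxon 7 only — an autapomorphy, so it tells us nothing about relationships among taxa.
Most parsimonious ingroup topology: (((Taxon 1,(Taxon 6,Taxon 9)),Taxon 8),Taxon 7).
Taxon 6 and Taxon 9 form a cherry on this tree, so they are sister taxa.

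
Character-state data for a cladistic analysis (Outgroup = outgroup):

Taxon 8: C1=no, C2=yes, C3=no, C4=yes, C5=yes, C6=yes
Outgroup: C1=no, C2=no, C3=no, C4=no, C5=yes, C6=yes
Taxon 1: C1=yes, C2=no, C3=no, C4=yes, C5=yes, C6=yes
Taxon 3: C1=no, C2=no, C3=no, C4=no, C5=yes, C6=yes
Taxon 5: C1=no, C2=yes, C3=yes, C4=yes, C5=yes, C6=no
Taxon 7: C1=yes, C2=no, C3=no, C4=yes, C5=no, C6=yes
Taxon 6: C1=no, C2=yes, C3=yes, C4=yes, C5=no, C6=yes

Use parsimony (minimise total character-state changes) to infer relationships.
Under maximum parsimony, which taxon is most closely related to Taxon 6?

Taxon 5

Character polarity is set by the outgroup: the derived state is whichever differs from the outgroup's state, so for C5, C6 the derived state is 'no', and for the remaining characters it is 'yes'.
Only Taxon 1 and Taxon 7 show the derived state 'yes' for C1, supporting them as a clade.
C2: derived state 'yes' in Taxon 5, Taxon 6, and Taxon 8 only — synapomorphy for {Taxon 5, Taxon 6, Taxon 8}.
C3: derived state 'yes' in Taxon 5 and Taxon 6 only — synapomorphy for {Taxon 5, Taxon 6}.
Only Taxon 1, Taxon 5, Taxon 6, Taxon 7, and Taxon 8 show the derived state 'yes' for C4, supporting them as a clade.
C5 (state 'no') occurs in Taxon 6 and Taxon 7 but conflicts with the nesting implied by the other characters — most parsimoniously interpreted as homoplasy.
C6: derived state 'no' in Taxon 5 only — an autapomorphy, so it tells us nothing about relationships among taxa.
Most parsimonious ingroup topology: (((Taxon 7,Taxon 1),((Taxon 6,Taxon 5),Taxon 8)),Taxon 3).
Taxon 6 and Taxon 5 form a cherry on this tree, so they are sister taxa.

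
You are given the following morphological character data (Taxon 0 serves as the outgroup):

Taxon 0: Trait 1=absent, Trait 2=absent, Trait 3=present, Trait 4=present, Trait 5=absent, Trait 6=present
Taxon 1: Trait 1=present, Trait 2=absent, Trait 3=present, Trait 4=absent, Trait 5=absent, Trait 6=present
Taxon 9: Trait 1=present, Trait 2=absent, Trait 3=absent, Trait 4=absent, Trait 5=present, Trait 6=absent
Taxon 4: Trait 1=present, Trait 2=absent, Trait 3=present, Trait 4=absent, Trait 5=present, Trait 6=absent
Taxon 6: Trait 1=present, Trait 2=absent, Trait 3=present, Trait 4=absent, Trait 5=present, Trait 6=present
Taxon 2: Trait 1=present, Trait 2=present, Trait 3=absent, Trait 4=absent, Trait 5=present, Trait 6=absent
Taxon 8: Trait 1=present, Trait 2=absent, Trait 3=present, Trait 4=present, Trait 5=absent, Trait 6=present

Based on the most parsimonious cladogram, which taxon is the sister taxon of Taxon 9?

Taxon 2

Character polarity is set by the outgroup: the derived state is whichever differs from the outgroup's state, so for Trait 3, Trait 4, Trait 6 the derived state is 'absent', and for the remaining characters it is 'present'.
Trait 1 (derived state 'present') is shared by all ingroup taxa — unites the whole ingroup.
Trait 2 (derived state 'present') is unique to Taxon 2 (autapomorphy; uninformative for grouping).
Only Taxon 2 and Taxon 9 show the derived state 'absent' for Trait 3, supporting them as a clade.
Trait 4 (derived state 'absent') is shared by Taxon 1, Taxon 2, Taxon 4, Taxon 6, and Taxon 9 — a synapomorphy uniting that clade.
Trait 5: derived state 'present' in Taxon 2, Taxon 4, Taxon 6, and Taxon 9 only — synapomorphy for {Taxon 2, Taxon 4, Taxon 6, Taxon 9}.
Only Taxon 2, Taxon 4, and Taxon 9 show the derived state 'absent' for Trait 6, supporting them as a clade.
Most parsimonious ingroup topology: (Taxon 8,(Taxon 1,(Taxon 6,(Taxon 4,(Taxon 2,Taxon 9))))).
Taxon 9 and Taxon 2 form a cherry on this tree, so they are sister taxa.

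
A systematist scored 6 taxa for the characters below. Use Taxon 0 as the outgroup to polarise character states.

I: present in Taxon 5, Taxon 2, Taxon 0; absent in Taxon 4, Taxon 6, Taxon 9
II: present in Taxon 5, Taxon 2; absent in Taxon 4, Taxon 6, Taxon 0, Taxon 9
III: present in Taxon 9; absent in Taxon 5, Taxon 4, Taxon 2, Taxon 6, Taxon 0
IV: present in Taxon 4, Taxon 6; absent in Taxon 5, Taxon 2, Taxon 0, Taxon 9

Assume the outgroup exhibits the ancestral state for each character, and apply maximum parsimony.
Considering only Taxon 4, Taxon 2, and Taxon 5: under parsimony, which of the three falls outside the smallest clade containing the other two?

Character polarity is set by the outgroup: the derived state is whichever differs from the outgroup's state, so for I the derived state is 'absent', and for the remaining characters it is 'present'.
Only Taxon 4, Taxon 6, and Taxon 9 show the derived state 'absent' for I, supporting them as a clade.
II: derived state 'present' in Taxon 2 and Taxon 5 only — synapomorphy for {Taxon 2, Taxon 5}.
III: derived state 'present' in Taxon 9 only — an autapomorphy, so it tells us nothing about relationships among taxa.
Only Taxon 4 and Taxon 6 show the derived state 'present' for IV, supporting them as a clade.
Most parsimonious ingroup topology: ((Taxon 9,(Taxon 6,Taxon 4)),(Taxon 2,Taxon 5)).
Taxon 5 and Taxon 2 share a more recent common ancestor with each other than either does with Taxon 4, so Taxon 4 is the least closely related of the three.

Taxon 4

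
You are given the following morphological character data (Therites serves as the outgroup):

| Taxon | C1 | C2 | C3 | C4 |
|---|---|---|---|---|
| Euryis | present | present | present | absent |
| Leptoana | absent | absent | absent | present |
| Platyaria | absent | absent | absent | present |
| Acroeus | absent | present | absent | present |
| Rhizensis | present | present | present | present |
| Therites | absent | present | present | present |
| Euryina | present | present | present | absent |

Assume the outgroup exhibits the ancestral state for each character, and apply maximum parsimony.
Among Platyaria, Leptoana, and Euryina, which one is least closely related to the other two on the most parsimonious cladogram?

Euryina

Character polarity is set by the outgroup: the derived state is whichever differs from the outgroup's state, so for C2, C3, C4 the derived state is 'absent', and for the remaining characters it is 'present'.
Only Euryina, Euryis, and Rhizensis show the derived state 'present' for C1, supporting them as a clade.
Only Leptoana and Platyaria show the derived state 'absent' for C2, supporting them as a clade.
Only Acroeus, Leptoana, and Platyaria show the derived state 'absent' for C3, supporting them as a clade.
C4 (derived state 'absent') is shared by Euryina and Euryis — a synapomorphy uniting that clade.
Most parsimonious ingroup topology: (((Euryis,Euryina),Rhizensis),(Acroeus,(Platyaria,Leptoana))).
Platyaria and Leptoana share a more recent common ancestor with each other than either does with Euryina, so Euryina is the least closely related of the three.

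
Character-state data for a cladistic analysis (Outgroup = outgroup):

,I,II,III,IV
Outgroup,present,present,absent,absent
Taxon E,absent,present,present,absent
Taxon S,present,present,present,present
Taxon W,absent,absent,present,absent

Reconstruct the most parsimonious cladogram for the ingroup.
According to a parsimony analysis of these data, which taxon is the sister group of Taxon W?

Taxon E

Character polarity is set by the outgroup: the derived state is whichever differs from the outgroup's state, so for I, II the derived state is 'absent', and for the remaining characters it is 'present'.
I (derived state 'absent') is shared by Taxon E and Taxon W — a synapomorphy uniting that clade.
II (derived state 'absent') is unique to Taxon W (autapomorphy; uninformative for grouping).
III (derived state 'present') is shared by all ingroup taxa — unites the whole ingroup.
IV (derived state 'present') is unique to Taxon S (autapomorphy; uninformative for grouping).
Most parsimonious ingroup topology: ((Taxon E,Taxon W),Taxon S).
Taxon W and Taxon E form a cherry on this tree, so they are sister taxa.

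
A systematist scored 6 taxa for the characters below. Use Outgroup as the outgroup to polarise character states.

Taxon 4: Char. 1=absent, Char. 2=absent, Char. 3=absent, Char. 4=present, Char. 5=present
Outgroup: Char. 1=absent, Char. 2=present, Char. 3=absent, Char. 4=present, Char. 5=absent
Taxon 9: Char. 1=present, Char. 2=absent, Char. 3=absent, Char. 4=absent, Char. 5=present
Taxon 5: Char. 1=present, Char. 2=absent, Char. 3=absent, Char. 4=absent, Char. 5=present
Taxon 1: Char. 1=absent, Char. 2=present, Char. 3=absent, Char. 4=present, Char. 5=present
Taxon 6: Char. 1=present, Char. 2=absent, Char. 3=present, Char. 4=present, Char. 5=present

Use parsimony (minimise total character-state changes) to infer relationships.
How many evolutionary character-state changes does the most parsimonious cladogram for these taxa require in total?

5

Character polarity is set by the outgroup: the derived state is whichever differs from the outgroup's state, so for Char. 2, Char. 4 the derived state is 'absent', and for the remaining characters it is 'present'.
Char. 1 (derived state 'present') is shared by Taxon 5, Taxon 6, and Taxon 9 — a synapomorphy uniting that clade.
Char. 2: derived state 'absent' in Taxon 4, Taxon 5, Taxon 6, and Taxon 9 only — synapomorphy for {Taxon 4, Taxon 5, Taxon 6, Taxon 9}.
Char. 3 (derived state 'present') is unique to Taxon 6 (autapomorphy; uninformative for grouping).
Char. 4 (derived state 'absent') is shared by Taxon 5 and Taxon 9 — a synapomorphy uniting that clade.
Char. 5 (derived state 'present') is shared by all ingroup taxa — unites the whole ingroup.
Most parsimonious ingroup topology: ((((Taxon 9,Taxon 5),Taxon 6),Taxon 4),Taxon 1).
Changes per character on this tree: Char. 1: 1; Char. 2: 1; Char. 3: 1; Char. 4: 1; Char. 5: 1.
Total = 5.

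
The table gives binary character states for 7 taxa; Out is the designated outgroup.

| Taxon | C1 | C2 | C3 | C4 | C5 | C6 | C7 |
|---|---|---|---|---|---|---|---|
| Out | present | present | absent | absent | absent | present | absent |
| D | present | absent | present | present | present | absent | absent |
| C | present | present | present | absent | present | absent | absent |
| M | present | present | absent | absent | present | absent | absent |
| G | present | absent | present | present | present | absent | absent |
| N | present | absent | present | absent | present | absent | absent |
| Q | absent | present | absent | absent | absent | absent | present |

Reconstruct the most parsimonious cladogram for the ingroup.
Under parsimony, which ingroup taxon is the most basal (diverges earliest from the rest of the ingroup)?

Q

Character polarity is set by the outgroup: the derived state is whichever differs from the outgroup's state, so for C1, C2, C6 the derived state is 'absent', and for the remaining characters it is 'present'.
C1 (derived state 'absent') is unique to Q (autapomorphy; uninformative for grouping).
C2 (derived state 'absent') is shared by D, G, and N — a synapomorphy uniting that clade.
C3: derived state 'present' in C, D, G, and N only — synapomorphy for {C, D, G, N}.
Only D and G show the derived state 'present' for C4, supporting them as a clade.
C5 (derived state 'present') is shared by C, D, G, M, and N — a synapomorphy uniting that clade.
C6 (derived state 'absent') is shared by all ingroup taxa — unites the whole ingroup.
C7 (derived state 'present') is unique to Q (autapomorphy; uninformative for grouping).
Most parsimonious ingroup topology: (((((D,G),N),C),M),Q).
Q is sister to the clade containing all other ingroup taxa, so it is the earliest-diverging (most basal) ingroup lineage.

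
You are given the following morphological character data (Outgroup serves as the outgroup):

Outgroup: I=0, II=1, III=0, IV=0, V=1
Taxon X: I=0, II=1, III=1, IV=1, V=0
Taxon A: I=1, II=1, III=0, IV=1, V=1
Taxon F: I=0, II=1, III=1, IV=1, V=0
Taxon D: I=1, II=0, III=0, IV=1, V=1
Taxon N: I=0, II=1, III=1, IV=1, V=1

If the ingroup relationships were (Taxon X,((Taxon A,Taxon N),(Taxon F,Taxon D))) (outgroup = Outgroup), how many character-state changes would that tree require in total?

Map each character onto (Taxon X,((Taxon A,Taxon N),(Taxon F,Taxon D))) (rooted by Outgroup) and count the minimum state changes it requires (Fitch parsimony):
I: 2; II: 1; III: 3; IV: 1; V: 2.
Total tree length = 9.

9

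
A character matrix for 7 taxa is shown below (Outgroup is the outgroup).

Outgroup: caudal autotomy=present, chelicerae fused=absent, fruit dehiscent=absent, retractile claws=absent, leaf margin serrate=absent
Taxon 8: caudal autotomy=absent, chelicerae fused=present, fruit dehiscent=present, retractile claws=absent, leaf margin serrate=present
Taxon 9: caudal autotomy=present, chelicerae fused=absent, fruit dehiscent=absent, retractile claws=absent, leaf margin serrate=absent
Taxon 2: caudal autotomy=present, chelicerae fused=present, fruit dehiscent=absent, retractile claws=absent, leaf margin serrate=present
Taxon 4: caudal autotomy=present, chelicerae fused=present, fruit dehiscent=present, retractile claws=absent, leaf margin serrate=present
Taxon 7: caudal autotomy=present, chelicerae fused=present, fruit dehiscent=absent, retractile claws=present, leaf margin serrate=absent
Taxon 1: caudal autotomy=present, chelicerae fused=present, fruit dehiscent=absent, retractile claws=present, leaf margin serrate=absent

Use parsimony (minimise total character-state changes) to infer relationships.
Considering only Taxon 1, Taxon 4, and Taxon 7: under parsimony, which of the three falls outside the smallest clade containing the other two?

Taxon 4

Character polarity is set by the outgroup: the derived state is whichever differs from the outgroup's state, so for caudal autotomy the derived state is 'absent', and for the remaining characters it is 'present'.
caudal autotomy (derived state 'absent') is unique to Taxon 8 (autapomorphy; uninformative for grouping).
chelicerae fused: derived state 'present' in Taxon 1, Taxon 2, Taxon 4, Taxon 7, and Taxon 8 only — synapomorphy for {Taxon 1, Taxon 2, Taxon 4, Taxon 7, Taxon 8}.
Only Taxon 4 and Taxon 8 show the derived state 'present' for fruit dehiscent, supporting them as a clade.
retractile claws: derived state 'present' in Taxon 1 and Taxon 7 only — synapomorphy for {Taxon 1, Taxon 7}.
leaf margin serrate: derived state 'present' in Taxon 2, Taxon 4, and Taxon 8 only — synapomorphy for {Taxon 2, Taxon 4, Taxon 8}.
Most parsimonious ingroup topology: ((((Taxon 8,Taxon 4),Taxon 2),(Taxon 7,Taxon 1)),Taxon 9).
Taxon 7 and Taxon 1 share a more recent common ancestor with each other than either does with Taxon 4, so Taxon 4 is the least closely related of the three.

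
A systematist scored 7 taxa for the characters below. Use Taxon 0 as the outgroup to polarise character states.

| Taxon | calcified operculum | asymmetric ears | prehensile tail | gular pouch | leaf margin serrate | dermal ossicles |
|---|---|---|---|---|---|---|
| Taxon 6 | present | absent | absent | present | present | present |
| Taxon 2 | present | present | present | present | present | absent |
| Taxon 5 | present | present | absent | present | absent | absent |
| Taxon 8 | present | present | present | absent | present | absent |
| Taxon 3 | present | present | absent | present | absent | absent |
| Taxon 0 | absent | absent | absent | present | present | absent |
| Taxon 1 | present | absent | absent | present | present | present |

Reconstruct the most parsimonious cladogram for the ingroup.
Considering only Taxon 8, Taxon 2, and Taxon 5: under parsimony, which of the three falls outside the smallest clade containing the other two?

Taxon 5

Character polarity is set by the outgroup: the derived state is whichever differs from the outgroup's state, so for gular pouch, leaf margin serrate the derived state is 'absent', and for the remaining characters it is 'present'.
All ingroup taxa share the derived state 'present' for calcified operculum; it defines the ingroup but does not resolve relationships within it.
asymmetric ears: derived state 'present' in Taxon 2, Taxon 3, Taxon 5, and Taxon 8 only — synapomorphy for {Taxon 2, Taxon 3, Taxon 5, Taxon 8}.
Only Taxon 2 and Taxon 8 show the derived state 'present' for prehensile tail, supporting them as a clade.
gular pouch: derived state 'absent' in Taxon 8 only — an autapomorphy, so it tells us nothing about relationships among taxa.
Only Taxon 3 and Taxon 5 show the derived state 'absent' for leaf margin serrate, supporting them as a clade.
dermal ossicles: derived state 'present' in Taxon 1 and Taxon 6 only — synapomorphy for {Taxon 1, Taxon 6}.
Most parsimonious ingroup topology: (((Taxon 5,Taxon 3),(Taxon 8,Taxon 2)),(Taxon 1,Taxon 6)).
Taxon 8 and Taxon 2 share a more recent common ancestor with each other than either does with Taxon 5, so Taxon 5 is the least closely related of the three.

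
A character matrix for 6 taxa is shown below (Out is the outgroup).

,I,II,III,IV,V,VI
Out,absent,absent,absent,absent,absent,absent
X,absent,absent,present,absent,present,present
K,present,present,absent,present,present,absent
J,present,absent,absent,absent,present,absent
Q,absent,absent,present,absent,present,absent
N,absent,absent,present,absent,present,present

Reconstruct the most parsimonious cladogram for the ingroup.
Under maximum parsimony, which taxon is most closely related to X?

N

The outgroup has state 'absent' for every character, so 'present' is the derived state throughout.
I (derived state 'present') is shared by J and K — a synapomorphy uniting that clade.
II: derived state 'present' in K only — an autapomorphy, so it tells us nothing about relationships among taxa.
III (derived state 'present') is shared by N, Q, and X — a synapomorphy uniting that clade.
IV: derived state 'present' in K only — an autapomorphy, so it tells us nothing about relationships among taxa.
All ingroup taxa share the derived state 'present' for V; it defines the ingroup but does not resolve relationships within it.
Only N and X show the derived state 'present' for VI, supporting them as a clade.
Most parsimonious ingroup topology: ((K,J),((X,N),Q)).
X and N form a cherry on this tree, so they are sister taxa.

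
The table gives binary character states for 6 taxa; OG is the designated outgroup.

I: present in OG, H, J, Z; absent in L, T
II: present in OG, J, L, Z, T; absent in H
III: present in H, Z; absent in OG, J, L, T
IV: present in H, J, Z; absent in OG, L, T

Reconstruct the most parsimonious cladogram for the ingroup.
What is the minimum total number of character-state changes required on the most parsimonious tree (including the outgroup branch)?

4

Character polarity is set by the outgroup: the derived state is whichever differs from the outgroup's state, so for I, II the derived state is 'absent', and for the remaining characters it is 'present'.
I (derived state 'absent') is shared by L and T — a synapomorphy uniting that clade.
II: derived state 'absent' in H only — an autapomorphy, so it tells us nothing about relationships among taxa.
Only H and Z show the derived state 'present' for III, supporting them as a clade.
Only H, J, and Z show the derived state 'present' for IV, supporting them as a clade.
Most parsimonious ingroup topology: (((H,Z),J),(L,T)).
Changes per character on this tree: I: 1; II: 1; III: 1; IV: 1.
Total = 4.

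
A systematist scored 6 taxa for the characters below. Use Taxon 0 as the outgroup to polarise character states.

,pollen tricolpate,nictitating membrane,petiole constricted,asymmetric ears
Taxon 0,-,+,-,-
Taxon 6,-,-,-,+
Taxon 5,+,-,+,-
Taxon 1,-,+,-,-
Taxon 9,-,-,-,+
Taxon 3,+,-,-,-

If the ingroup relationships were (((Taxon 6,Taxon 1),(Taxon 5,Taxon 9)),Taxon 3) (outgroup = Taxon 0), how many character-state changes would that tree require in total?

Map each character onto (((Taxon 6,Taxon 1),(Taxon 5,Taxon 9)),Taxon 3) (rooted by Taxon 0) and count the minimum state changes it requires (Fitch parsimony):
pollen tricolpate: 2; nictitating membrane: 2; petiole constricted: 1; asymmetric ears: 2.
Total tree length = 7.

7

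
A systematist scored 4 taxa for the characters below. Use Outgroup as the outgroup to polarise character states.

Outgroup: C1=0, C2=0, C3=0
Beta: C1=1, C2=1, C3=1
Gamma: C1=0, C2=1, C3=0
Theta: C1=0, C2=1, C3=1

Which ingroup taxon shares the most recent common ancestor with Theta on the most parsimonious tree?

Beta

The outgroup has state '0' for every character, so '1' is the derived state throughout.
C1 (derived state '1') is unique to Beta (autapomorphy; uninformative for grouping).
C2 (derived state '1') is shared by all ingroup taxa — unites the whole ingroup.
C3: derived state '1' in Beta and Theta only — synapomorphy for {Beta, Theta}.
Most parsimonious ingroup topology: ((Beta,Theta),Gamma).
Theta and Beta form a cherry on this tree, so they are sister taxa.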